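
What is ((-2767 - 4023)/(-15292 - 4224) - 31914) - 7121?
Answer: -54414305/1394 ≈ -39035.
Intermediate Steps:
((-2767 - 4023)/(-15292 - 4224) - 31914) - 7121 = (-6790/(-19516) - 31914) - 7121 = (-6790*(-1/19516) - 31914) - 7121 = (485/1394 - 31914) - 7121 = -44487631/1394 - 7121 = -54414305/1394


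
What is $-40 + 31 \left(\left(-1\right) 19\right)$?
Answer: $-629$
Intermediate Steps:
$-40 + 31 \left(\left(-1\right) 19\right) = -40 + 31 \left(-19\right) = -40 - 589 = -629$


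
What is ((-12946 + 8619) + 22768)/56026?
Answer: 18441/56026 ≈ 0.32915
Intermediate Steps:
((-12946 + 8619) + 22768)/56026 = (-4327 + 22768)*(1/56026) = 18441*(1/56026) = 18441/56026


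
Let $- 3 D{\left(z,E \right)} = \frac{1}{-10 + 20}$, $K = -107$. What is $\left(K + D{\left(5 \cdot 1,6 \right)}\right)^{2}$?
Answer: $\frac{10310521}{900} \approx 11456.0$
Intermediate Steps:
$D{\left(z,E \right)} = - \frac{1}{30}$ ($D{\left(z,E \right)} = - \frac{1}{3 \left(-10 + 20\right)} = - \frac{1}{3 \cdot 10} = \left(- \frac{1}{3}\right) \frac{1}{10} = - \frac{1}{30}$)
$\left(K + D{\left(5 \cdot 1,6 \right)}\right)^{2} = \left(-107 - \frac{1}{30}\right)^{2} = \left(- \frac{3211}{30}\right)^{2} = \frac{10310521}{900}$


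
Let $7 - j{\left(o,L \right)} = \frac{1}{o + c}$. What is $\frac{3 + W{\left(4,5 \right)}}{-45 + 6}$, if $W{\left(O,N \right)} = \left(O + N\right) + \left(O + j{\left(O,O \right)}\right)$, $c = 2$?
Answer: $- \frac{137}{234} \approx -0.58547$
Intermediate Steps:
$j{\left(o,L \right)} = 7 - \frac{1}{2 + o}$ ($j{\left(o,L \right)} = 7 - \frac{1}{o + 2} = 7 - \frac{1}{2 + o}$)
$W{\left(O,N \right)} = N + 2 O + \frac{13 + 7 O}{2 + O}$ ($W{\left(O,N \right)} = \left(O + N\right) + \left(O + \frac{13 + 7 O}{2 + O}\right) = \left(N + O\right) + \left(O + \frac{13 + 7 O}{2 + O}\right) = N + 2 O + \frac{13 + 7 O}{2 + O}$)
$\frac{3 + W{\left(4,5 \right)}}{-45 + 6} = \frac{3 + \frac{13 + 7 \cdot 4 + \left(2 + 4\right) \left(5 + 2 \cdot 4\right)}{2 + 4}}{-45 + 6} = \frac{3 + \frac{13 + 28 + 6 \left(5 + 8\right)}{6}}{-39} = - \frac{3 + \frac{13 + 28 + 6 \cdot 13}{6}}{39} = - \frac{3 + \frac{13 + 28 + 78}{6}}{39} = - \frac{3 + \frac{1}{6} \cdot 119}{39} = - \frac{3 + \frac{119}{6}}{39} = \left(- \frac{1}{39}\right) \frac{137}{6} = - \frac{137}{234}$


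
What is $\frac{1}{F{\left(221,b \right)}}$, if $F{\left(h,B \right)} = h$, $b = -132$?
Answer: $\frac{1}{221} \approx 0.0045249$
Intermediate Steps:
$\frac{1}{F{\left(221,b \right)}} = \frac{1}{221}$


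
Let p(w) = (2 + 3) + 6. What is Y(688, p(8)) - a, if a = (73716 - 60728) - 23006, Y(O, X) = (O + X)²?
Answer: 498619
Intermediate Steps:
p(w) = 11 (p(w) = 5 + 6 = 11)
a = -10018 (a = 12988 - 23006 = -10018)
Y(688, p(8)) - a = (688 + 11)² - 1*(-10018) = 699² + 10018 = 488601 + 10018 = 498619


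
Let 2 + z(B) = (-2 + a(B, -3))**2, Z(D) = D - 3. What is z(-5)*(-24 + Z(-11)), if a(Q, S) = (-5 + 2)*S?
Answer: -1786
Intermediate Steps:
Z(D) = -3 + D
a(Q, S) = -3*S
z(B) = 47 (z(B) = -2 + (-2 - 3*(-3))**2 = -2 + (-2 + 9)**2 = -2 + 7**2 = -2 + 49 = 47)
z(-5)*(-24 + Z(-11)) = 47*(-24 + (-3 - 11)) = 47*(-24 - 14) = 47*(-38) = -1786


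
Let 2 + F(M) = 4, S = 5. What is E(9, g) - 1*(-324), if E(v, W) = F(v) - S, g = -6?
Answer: 321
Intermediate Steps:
F(M) = 2 (F(M) = -2 + 4 = 2)
E(v, W) = -3 (E(v, W) = 2 - 1*5 = 2 - 5 = -3)
E(9, g) - 1*(-324) = -3 - 1*(-324) = -3 + 324 = 321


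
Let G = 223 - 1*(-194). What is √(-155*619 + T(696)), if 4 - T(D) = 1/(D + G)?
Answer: I*√118848737742/1113 ≈ 309.74*I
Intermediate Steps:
G = 417 (G = 223 + 194 = 417)
T(D) = 4 - 1/(417 + D) (T(D) = 4 - 1/(D + 417) = 4 - 1/(417 + D))
√(-155*619 + T(696)) = √(-155*619 + (1667 + 4*696)/(417 + 696)) = √(-95945 + (1667 + 2784)/1113) = √(-95945 + (1/1113)*4451) = √(-95945 + 4451/1113) = √(-106782334/1113) = I*√118848737742/1113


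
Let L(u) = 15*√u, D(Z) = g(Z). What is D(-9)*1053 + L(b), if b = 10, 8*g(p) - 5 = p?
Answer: -1053/2 + 15*√10 ≈ -479.07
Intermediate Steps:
g(p) = 5/8 + p/8
D(Z) = 5/8 + Z/8
D(-9)*1053 + L(b) = (5/8 + (⅛)*(-9))*1053 + 15*√10 = (5/8 - 9/8)*1053 + 15*√10 = -½*1053 + 15*√10 = -1053/2 + 15*√10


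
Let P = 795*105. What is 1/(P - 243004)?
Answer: -1/159529 ≈ -6.2685e-6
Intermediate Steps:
P = 83475
1/(P - 243004) = 1/(83475 - 243004) = 1/(-159529) = -1/159529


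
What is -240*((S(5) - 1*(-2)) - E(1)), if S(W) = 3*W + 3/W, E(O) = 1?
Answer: -3984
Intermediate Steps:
-240*((S(5) - 1*(-2)) - E(1)) = -240*(((3*5 + 3/5) - 1*(-2)) - 1*1) = -240*(((15 + 3*(⅕)) + 2) - 1) = -240*(((15 + ⅗) + 2) - 1) = -240*((78/5 + 2) - 1) = -240*(88/5 - 1) = -240*83/5 = -3984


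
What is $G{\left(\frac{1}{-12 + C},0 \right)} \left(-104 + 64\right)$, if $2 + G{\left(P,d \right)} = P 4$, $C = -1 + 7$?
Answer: $\frac{320}{3} \approx 106.67$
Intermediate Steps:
$C = 6$
$G{\left(P,d \right)} = -2 + 4 P$ ($G{\left(P,d \right)} = -2 + P 4 = -2 + 4 P$)
$G{\left(\frac{1}{-12 + C},0 \right)} \left(-104 + 64\right) = \left(-2 + \frac{4}{-12 + 6}\right) \left(-104 + 64\right) = \left(-2 + \frac{4}{-6}\right) \left(-40\right) = \left(-2 + 4 \left(- \frac{1}{6}\right)\right) \left(-40\right) = \left(-2 - \frac{2}{3}\right) \left(-40\right) = \left(- \frac{8}{3}\right) \left(-40\right) = \frac{320}{3}$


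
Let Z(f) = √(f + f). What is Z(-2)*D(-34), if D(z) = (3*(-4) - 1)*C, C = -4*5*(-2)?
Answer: -1040*I ≈ -1040.0*I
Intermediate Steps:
C = 40 (C = -20*(-2) = 40)
D(z) = -520 (D(z) = (3*(-4) - 1)*40 = (-12 - 1)*40 = -13*40 = -520)
Z(f) = √2*√f (Z(f) = √(2*f) = √2*√f)
Z(-2)*D(-34) = (√2*√(-2))*(-520) = (√2*(I*√2))*(-520) = (2*I)*(-520) = -1040*I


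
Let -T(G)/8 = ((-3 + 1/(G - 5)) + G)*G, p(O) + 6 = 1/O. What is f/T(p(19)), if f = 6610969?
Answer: -62050555034/4036473 ≈ -15372.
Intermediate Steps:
p(O) = -6 + 1/O
T(G) = -8*G*(-3 + G + 1/(-5 + G)) (T(G) = -8*((-3 + 1/(G - 5)) + G)*G = -8*((-3 + 1/(-5 + G)) + G)*G = -8*(-3 + G + 1/(-5 + G))*G = -8*G*(-3 + G + 1/(-5 + G)))
f/T(p(19)) = 6610969/((8*(-6 + 1/19)*(-16 - (-6 + 1/19)² + 8*(-6 + 1/19))/(-5 + (-6 + 1/19)))) = 6610969/((8*(-113/19)*(-16 - (-113/19)² + 8*(-113/19))/(-5 - 113/19))) = 6610969/((8*(-113/19)*(-16 - 1*12769/361 - 904/19)/(-208/19))) = 6610969/((8*(-113/19)*(-19/208)*(-16 - 12769/361 - 904/19))) = 6610969/((8*(-113/19)*(-19/208)*(-35721/361))) = 6610969/(-4036473/9386) = 6610969*(-9386/4036473) = -62050555034/4036473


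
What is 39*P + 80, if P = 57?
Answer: 2303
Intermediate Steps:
39*P + 80 = 39*57 + 80 = 2223 + 80 = 2303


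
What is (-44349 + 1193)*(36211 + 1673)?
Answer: -1634921904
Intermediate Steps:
(-44349 + 1193)*(36211 + 1673) = -43156*37884 = -1634921904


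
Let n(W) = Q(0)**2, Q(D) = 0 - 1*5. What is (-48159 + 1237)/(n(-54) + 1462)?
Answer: -46922/1487 ≈ -31.555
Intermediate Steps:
Q(D) = -5 (Q(D) = 0 - 5 = -5)
n(W) = 25 (n(W) = (-5)**2 = 25)
(-48159 + 1237)/(n(-54) + 1462) = (-48159 + 1237)/(25 + 1462) = -46922/1487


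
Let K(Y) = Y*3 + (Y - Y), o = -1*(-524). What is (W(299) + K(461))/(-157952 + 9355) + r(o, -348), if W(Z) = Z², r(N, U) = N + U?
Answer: 26062288/148597 ≈ 175.39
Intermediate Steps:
o = 524
K(Y) = 3*Y (K(Y) = 3*Y + 0 = 3*Y)
(W(299) + K(461))/(-157952 + 9355) + r(o, -348) = (299² + 3*461)/(-157952 + 9355) + (524 - 348) = (89401 + 1383)/(-148597) + 176 = 90784*(-1/148597) + 176 = -90784/148597 + 176 = 26062288/148597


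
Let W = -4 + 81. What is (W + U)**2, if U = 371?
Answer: 200704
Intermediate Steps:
W = 77
(W + U)**2 = (77 + 371)**2 = 448**2 = 200704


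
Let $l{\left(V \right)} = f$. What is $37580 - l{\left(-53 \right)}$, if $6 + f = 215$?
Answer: $37371$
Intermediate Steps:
$f = 209$ ($f = -6 + 215 = 209$)
$l{\left(V \right)} = 209$
$37580 - l{\left(-53 \right)} = 37580 - 209 = 37371$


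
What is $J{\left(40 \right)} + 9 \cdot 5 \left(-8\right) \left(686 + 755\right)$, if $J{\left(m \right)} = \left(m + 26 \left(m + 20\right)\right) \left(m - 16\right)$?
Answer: $-480360$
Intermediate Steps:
$J{\left(m \right)} = \left(-16 + m\right) \left(520 + 27 m\right)$ ($J{\left(m \right)} = \left(m + 26 \left(20 + m\right)\right) \left(-16 + m\right) = \left(m + \left(520 + 26 m\right)\right) \left(-16 + m\right) = \left(520 + 27 m\right) \left(-16 + m\right) = \left(-16 + m\right) \left(520 + 27 m\right)$)
$J{\left(40 \right)} + 9 \cdot 5 \left(-8\right) \left(686 + 755\right) = \left(-8320 + 27 \cdot 40^{2} + 88 \cdot 40\right) + 9 \cdot 5 \left(-8\right) \left(686 + 755\right) = \left(-8320 + 27 \cdot 1600 + 3520\right) + 45 \left(-8\right) 1441 = \left(-8320 + 43200 + 3520\right) - 518760 = 38400 - 518760 = -480360$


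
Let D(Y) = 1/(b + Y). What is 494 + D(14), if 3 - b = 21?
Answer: 1975/4 ≈ 493.75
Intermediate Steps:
b = -18 (b = 3 - 1*21 = 3 - 21 = -18)
D(Y) = 1/(-18 + Y)
494 + D(14) = 494 + 1/(-18 + 14) = 494 + 1/(-4) = 494 - 1/4 = 1975/4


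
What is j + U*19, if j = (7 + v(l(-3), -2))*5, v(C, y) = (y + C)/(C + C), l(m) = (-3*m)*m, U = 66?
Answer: 69751/54 ≈ 1291.7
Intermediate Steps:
l(m) = -3*m²
v(C, y) = (C + y)/(2*C) (v(C, y) = (C + y)/((2*C)) = (C + y)*(1/(2*C)) = (C + y)/(2*C))
j = 2035/54 (j = (7 + (-3*(-3)² - 2)/(2*((-3*(-3)²))))*5 = (7 + (-3*9 - 2)/(2*((-3*9))))*5 = (7 + (½)*(-27 - 2)/(-27))*5 = (7 + (½)*(-1/27)*(-29))*5 = (7 + 29/54)*5 = (407/54)*5 = 2035/54 ≈ 37.685)
j + U*19 = 2035/54 + 66*19 = 2035/54 + 1254 = 69751/54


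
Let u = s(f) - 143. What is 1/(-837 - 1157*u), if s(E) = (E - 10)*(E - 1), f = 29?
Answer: -1/450910 ≈ -2.2177e-6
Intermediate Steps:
s(E) = (-1 + E)*(-10 + E) (s(E) = (-10 + E)*(-1 + E) = (-1 + E)*(-10 + E))
u = 389 (u = (10 + 29**2 - 11*29) - 143 = (10 + 841 - 319) - 143 = 532 - 143 = 389)
1/(-837 - 1157*u) = 1/(-837 - 1157*389) = 1/(-837 - 450073) = 1/(-450910) = -1/450910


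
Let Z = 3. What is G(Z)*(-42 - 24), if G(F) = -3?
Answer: 198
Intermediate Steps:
G(Z)*(-42 - 24) = -3*(-42 - 24) = -3*(-66) = 198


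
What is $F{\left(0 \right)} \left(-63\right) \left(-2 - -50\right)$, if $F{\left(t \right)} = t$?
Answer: $0$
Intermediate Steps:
$F{\left(0 \right)} \left(-63\right) \left(-2 - -50\right) = 0 \left(-63\right) \left(-2 - -50\right) = 0 \left(-2 + 50\right) = 0 \cdot 48 = 0$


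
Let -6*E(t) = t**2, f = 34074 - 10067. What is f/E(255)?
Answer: -48014/21675 ≈ -2.2152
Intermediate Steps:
f = 24007
E(t) = -t**2/6
f/E(255) = 24007/((-1/6*255**2)) = 24007/((-1/6*65025)) = 24007/(-21675/2) = 24007*(-2/21675) = -48014/21675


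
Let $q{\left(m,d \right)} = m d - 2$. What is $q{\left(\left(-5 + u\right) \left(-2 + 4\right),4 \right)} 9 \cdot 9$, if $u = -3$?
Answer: $-5346$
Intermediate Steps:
$q{\left(m,d \right)} = -2 + d m$ ($q{\left(m,d \right)} = d m - 2 = -2 + d m$)
$q{\left(\left(-5 + u\right) \left(-2 + 4\right),4 \right)} 9 \cdot 9 = \left(-2 + 4 \left(-5 - 3\right) \left(-2 + 4\right)\right) 9 \cdot 9 = \left(-2 + 4 \left(\left(-8\right) 2\right)\right) 9 \cdot 9 = \left(-2 + 4 \left(-16\right)\right) 9 \cdot 9 = \left(-2 - 64\right) 9 \cdot 9 = \left(-66\right) 9 \cdot 9 = \left(-594\right) 9 = -5346$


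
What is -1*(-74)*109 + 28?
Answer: 8094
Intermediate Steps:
-1*(-74)*109 + 28 = 74*109 + 28 = 8066 + 28 = 8094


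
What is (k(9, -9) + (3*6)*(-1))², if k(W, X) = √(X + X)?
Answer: 306 - 108*I*√2 ≈ 306.0 - 152.74*I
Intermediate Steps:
k(W, X) = √2*√X (k(W, X) = √(2*X) = √2*√X)
(k(9, -9) + (3*6)*(-1))² = (√2*√(-9) + (3*6)*(-1))² = (√2*(3*I) + 18*(-1))² = (3*I*√2 - 18)² = (-18 + 3*I*√2)²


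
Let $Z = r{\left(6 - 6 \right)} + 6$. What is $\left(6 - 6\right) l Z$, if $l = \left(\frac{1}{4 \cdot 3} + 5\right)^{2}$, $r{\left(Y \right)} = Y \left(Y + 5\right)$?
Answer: $0$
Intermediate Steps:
$r{\left(Y \right)} = Y \left(5 + Y\right)$
$l = \frac{3721}{144}$ ($l = \left(\frac{1}{12} + 5\right)^{2} = \left(\frac{61}{12}\right)^{2} = \frac{3721}{144} \approx 25.84$)
$Z = 6$ ($Z = \left(6 - 6\right) \left(5 + \left(6 - 6\right)\right) + 6 = 0 \left(5 + 0\right) + 6 = 0 \cdot 5 + 6 = 0 + 6 = 6$)
$\left(6 - 6\right) l Z = \left(6 - 6\right) \frac{3721}{144} \cdot 6 = 0 \cdot \frac{3721}{144} \cdot 6 = 0 \cdot 6 = 0$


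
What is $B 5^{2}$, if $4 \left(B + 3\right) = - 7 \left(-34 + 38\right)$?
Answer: $-250$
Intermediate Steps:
$B = -10$ ($B = -3 + \frac{\left(-7\right) \left(-34 + 38\right)}{4} = -3 + \frac{\left(-7\right) 4}{4} = -3 + \frac{1}{4} \left(-28\right) = -3 - 7 = -10$)
$B 5^{2} = - 10 \cdot 5^{2} = \left(-10\right) 25 = -250$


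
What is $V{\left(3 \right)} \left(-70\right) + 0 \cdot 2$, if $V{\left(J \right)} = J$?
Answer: $-210$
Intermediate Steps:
$V{\left(3 \right)} \left(-70\right) + 0 \cdot 2 = 3 \left(-70\right) + 0 \cdot 2 = -210 + 0 = -210$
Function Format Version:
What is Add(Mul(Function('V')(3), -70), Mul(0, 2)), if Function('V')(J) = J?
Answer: -210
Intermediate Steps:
Add(Mul(Function('V')(3), -70), Mul(0, 2)) = Add(Mul(3, -70), Mul(0, 2)) = Add(-210, 0) = -210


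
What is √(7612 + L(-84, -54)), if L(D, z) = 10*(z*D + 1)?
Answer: √52982 ≈ 230.18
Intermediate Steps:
L(D, z) = 10 + 10*D*z (L(D, z) = 10*(D*z + 1) = 10*(1 + D*z) = 10 + 10*D*z)
√(7612 + L(-84, -54)) = √(7612 + (10 + 10*(-84)*(-54))) = √(7612 + (10 + 45360)) = √(7612 + 45370) = √52982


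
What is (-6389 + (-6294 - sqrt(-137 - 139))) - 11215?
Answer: -23898 - 2*I*sqrt(69) ≈ -23898.0 - 16.613*I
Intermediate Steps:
(-6389 + (-6294 - sqrt(-137 - 139))) - 11215 = (-6389 + (-6294 - sqrt(-276))) - 11215 = (-6389 + (-6294 - 2*I*sqrt(69))) - 11215 = (-12683 - 2*I*sqrt(69)) - 11215 = -23898 - 2*I*sqrt(69)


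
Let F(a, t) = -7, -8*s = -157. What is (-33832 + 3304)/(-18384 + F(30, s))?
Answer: 576/347 ≈ 1.6599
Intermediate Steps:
s = 157/8 (s = -⅛*(-157) = 157/8 ≈ 19.625)
(-33832 + 3304)/(-18384 + F(30, s)) = (-33832 + 3304)/(-18384 - 7) = -30528/(-18391) = -30528*(-1/18391) = 576/347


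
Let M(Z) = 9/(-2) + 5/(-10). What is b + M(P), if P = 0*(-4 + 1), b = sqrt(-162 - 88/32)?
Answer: -5 + I*sqrt(659)/2 ≈ -5.0 + 12.835*I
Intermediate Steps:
b = I*sqrt(659)/2 (b = sqrt(-162 - 88*1/32) = sqrt(-162 - 11/4) = sqrt(-659/4) = I*sqrt(659)/2 ≈ 12.835*I)
P = 0 (P = 0*(-3) = 0)
M(Z) = -5 (M(Z) = 9*(-1/2) + 5*(-1/10) = -9/2 - 1/2 = -5)
b + M(P) = I*sqrt(659)/2 - 5 = -5 + I*sqrt(659)/2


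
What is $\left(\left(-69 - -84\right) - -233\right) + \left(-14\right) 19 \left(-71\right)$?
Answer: $19134$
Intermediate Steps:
$\left(\left(-69 - -84\right) - -233\right) + \left(-14\right) 19 \left(-71\right) = \left(\left(-69 + 84\right) + 233\right) - -18886 = \left(15 + 233\right) + 18886 = 248 + 18886 = 19134$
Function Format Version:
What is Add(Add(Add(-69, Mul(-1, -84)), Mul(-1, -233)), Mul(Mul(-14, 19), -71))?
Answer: 19134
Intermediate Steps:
Add(Add(Add(-69, Mul(-1, -84)), Mul(-1, -233)), Mul(Mul(-14, 19), -71)) = Add(Add(Add(-69, 84), 233), Mul(-266, -71)) = Add(Add(15, 233), 18886) = Add(248, 18886) = 19134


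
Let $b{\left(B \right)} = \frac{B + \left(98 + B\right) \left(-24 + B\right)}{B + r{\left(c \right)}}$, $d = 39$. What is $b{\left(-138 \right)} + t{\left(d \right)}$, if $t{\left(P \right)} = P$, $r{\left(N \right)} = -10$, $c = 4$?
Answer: $- \frac{285}{74} \approx -3.8514$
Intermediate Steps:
$b{\left(B \right)} = \frac{B + \left(-24 + B\right) \left(98 + B\right)}{-10 + B}$ ($b{\left(B \right)} = \frac{B + \left(98 + B\right) \left(-24 + B\right)}{B - 10} = \frac{B + \left(-24 + B\right) \left(98 + B\right)}{-10 + B}$)
$b{\left(-138 \right)} + t{\left(d \right)} = \frac{-2352 + \left(-138\right)^{2} + 75 \left(-138\right)}{-10 - 138} + 39 = \frac{-2352 + 19044 - 10350}{-148} + 39 = \left(- \frac{1}{148}\right) 6342 + 39 = - \frac{3171}{74} + 39 = - \frac{285}{74}$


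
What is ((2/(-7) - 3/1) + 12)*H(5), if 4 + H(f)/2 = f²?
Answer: 366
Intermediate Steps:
H(f) = -8 + 2*f²
((2/(-7) - 3/1) + 12)*H(5) = ((2/(-7) - 3/1) + 12)*(-8 + 2*5²) = ((2*(-⅐) - 3*1) + 12)*(-8 + 2*25) = ((-2/7 - 3) + 12)*(-8 + 50) = (-23/7 + 12)*42 = (61/7)*42 = 366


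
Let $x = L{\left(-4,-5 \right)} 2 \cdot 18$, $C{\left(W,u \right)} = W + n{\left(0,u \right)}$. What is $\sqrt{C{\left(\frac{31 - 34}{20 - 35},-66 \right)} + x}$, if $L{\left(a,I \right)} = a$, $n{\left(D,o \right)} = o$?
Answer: $\frac{i \sqrt{5245}}{5} \approx 14.484 i$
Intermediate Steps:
$C{\left(W,u \right)} = W + u$
$x = -144$ ($x = \left(-4\right) 2 \cdot 18 = \left(-8\right) 18 = -144$)
$\sqrt{C{\left(\frac{31 - 34}{20 - 35},-66 \right)} + x} = \sqrt{\left(\frac{31 - 34}{20 - 35} - 66\right) - 144} = \sqrt{\left(- \frac{3}{-15} - 66\right) - 144} = \sqrt{\left(\left(-3\right) \left(- \frac{1}{15}\right) - 66\right) - 144} = \sqrt{\left(\frac{1}{5} - 66\right) - 144} = \sqrt{- \frac{329}{5} - 144} = \sqrt{- \frac{1049}{5}} = \frac{i \sqrt{5245}}{5}$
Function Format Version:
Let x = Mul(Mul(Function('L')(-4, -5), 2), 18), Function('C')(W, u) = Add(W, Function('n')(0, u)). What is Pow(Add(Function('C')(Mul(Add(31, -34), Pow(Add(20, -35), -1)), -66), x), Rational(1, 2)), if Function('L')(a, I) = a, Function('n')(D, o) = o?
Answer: Mul(Rational(1, 5), I, Pow(5245, Rational(1, 2))) ≈ Mul(14.484, I)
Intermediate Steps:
Function('C')(W, u) = Add(W, u)
x = -144 (x = Mul(Mul(-4, 2), 18) = Mul(-8, 18) = -144)
Pow(Add(Function('C')(Mul(Add(31, -34), Pow(Add(20, -35), -1)), -66), x), Rational(1, 2)) = Pow(Add(Add(Mul(Add(31, -34), Pow(Add(20, -35), -1)), -66), -144), Rational(1, 2)) = Pow(Add(Add(Mul(-3, Pow(-15, -1)), -66), -144), Rational(1, 2)) = Pow(Add(Add(Mul(-3, Rational(-1, 15)), -66), -144), Rational(1, 2)) = Pow(Add(Add(Rational(1, 5), -66), -144), Rational(1, 2)) = Pow(Add(Rational(-329, 5), -144), Rational(1, 2)) = Pow(Rational(-1049, 5), Rational(1, 2)) = Mul(Rational(1, 5), I, Pow(5245, Rational(1, 2)))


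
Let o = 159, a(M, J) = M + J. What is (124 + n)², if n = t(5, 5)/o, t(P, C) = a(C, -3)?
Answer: 388799524/25281 ≈ 15379.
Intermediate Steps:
a(M, J) = J + M
t(P, C) = -3 + C
n = 2/159 (n = (-3 + 5)/159 = 2*(1/159) = 2/159 ≈ 0.012579)
(124 + n)² = (124 + 2/159)² = (19718/159)² = 388799524/25281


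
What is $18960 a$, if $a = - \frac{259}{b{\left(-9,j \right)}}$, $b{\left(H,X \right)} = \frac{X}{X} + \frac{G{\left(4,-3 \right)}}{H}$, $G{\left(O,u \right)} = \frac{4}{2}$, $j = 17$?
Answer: $-6313680$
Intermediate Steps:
$G{\left(O,u \right)} = 2$ ($G{\left(O,u \right)} = 4 \cdot \frac{1}{2} = 2$)
$b{\left(H,X \right)} = 1 + \frac{2}{H}$ ($b{\left(H,X \right)} = \frac{X}{X} + \frac{2}{H} = 1 + \frac{2}{H}$)
$a = -333$ ($a = - \frac{259}{\frac{1}{-9} \left(2 - 9\right)} = - \frac{259}{\left(- \frac{1}{9}\right) \left(-7\right)} = - \frac{259}{\frac{7}{9}} = \left(-259\right) \frac{9}{7} = -333$)
$18960 a = 18960 \left(-333\right) = -6313680$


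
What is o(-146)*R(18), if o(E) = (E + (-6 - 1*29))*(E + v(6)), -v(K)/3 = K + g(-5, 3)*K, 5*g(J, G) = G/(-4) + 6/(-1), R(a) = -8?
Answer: -1011428/5 ≈ -2.0229e+5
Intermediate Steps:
g(J, G) = -6/5 - G/20 (g(J, G) = (G/(-4) + 6/(-1))/5 = (G*(-1/4) + 6*(-1))/5 = (-G/4 - 6)/5 = (-6 - G/4)/5 = -6/5 - G/20)
v(K) = 21*K/20 (v(K) = -3*(K + (-6/5 - 1/20*3)*K) = -3*(K + (-6/5 - 3/20)*K) = -3*(K - 27*K/20) = -(-21)*K/20 = 21*K/20)
o(E) = (-35 + E)*(63/10 + E) (o(E) = (E + (-6 - 1*29))*(E + (21/20)*6) = (E + (-6 - 29))*(E + 63/10) = (E - 35)*(63/10 + E) = (-35 + E)*(63/10 + E))
o(-146)*R(18) = (-441/2 + (-146)**2 - 287/10*(-146))*(-8) = (-441/2 + 21316 + 20951/5)*(-8) = (252857/10)*(-8) = -1011428/5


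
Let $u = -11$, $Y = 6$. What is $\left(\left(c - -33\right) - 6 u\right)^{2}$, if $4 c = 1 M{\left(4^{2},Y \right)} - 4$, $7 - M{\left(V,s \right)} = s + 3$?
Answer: $\frac{38025}{4} \approx 9506.3$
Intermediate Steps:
$M{\left(V,s \right)} = 4 - s$ ($M{\left(V,s \right)} = 7 - \left(s + 3\right) = 7 - \left(3 + s\right) = 4 - s$)
$c = - \frac{3}{2}$ ($c = \frac{1 \left(4 - 6\right) - 4}{4} = \frac{1 \left(-2\right) - 4}{4} = \frac{-2 - 4}{4} = \frac{1}{4} \left(-6\right) = - \frac{3}{2} \approx -1.5$)
$\left(\left(c - -33\right) - 6 u\right)^{2} = \left(\left(- \frac{3}{2} - -33\right) - -66\right)^{2} = \left(\left(- \frac{3}{2} + 33\right) + 66\right)^{2} = \left(\frac{63}{2} + 66\right)^{2} = \left(\frac{195}{2}\right)^{2} = \frac{38025}{4}$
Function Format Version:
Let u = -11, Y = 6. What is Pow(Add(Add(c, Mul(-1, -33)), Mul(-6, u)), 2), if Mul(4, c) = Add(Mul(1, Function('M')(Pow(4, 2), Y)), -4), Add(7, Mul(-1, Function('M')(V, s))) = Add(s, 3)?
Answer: Rational(38025, 4) ≈ 9506.3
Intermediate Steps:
Function('M')(V, s) = Add(4, Mul(-1, s)) (Function('M')(V, s) = Add(7, Mul(-1, Add(s, 3))) = Add(7, Mul(-1, Add(3, s))) = Add(7, Add(-3, Mul(-1, s))) = Add(4, Mul(-1, s)))
c = Rational(-3, 2) (c = Mul(Rational(1, 4), Add(Mul(1, Add(4, Mul(-1, 6))), -4)) = Mul(Rational(1, 4), Add(Mul(1, Add(4, -6)), -4)) = Mul(Rational(1, 4), Add(Mul(1, -2), -4)) = Mul(Rational(1, 4), Add(-2, -4)) = Mul(Rational(1, 4), -6) = Rational(-3, 2) ≈ -1.5000)
Pow(Add(Add(c, Mul(-1, -33)), Mul(-6, u)), 2) = Pow(Add(Add(Rational(-3, 2), Mul(-1, -33)), Mul(-6, -11)), 2) = Pow(Add(Add(Rational(-3, 2), 33), 66), 2) = Pow(Add(Rational(63, 2), 66), 2) = Pow(Rational(195, 2), 2) = Rational(38025, 4)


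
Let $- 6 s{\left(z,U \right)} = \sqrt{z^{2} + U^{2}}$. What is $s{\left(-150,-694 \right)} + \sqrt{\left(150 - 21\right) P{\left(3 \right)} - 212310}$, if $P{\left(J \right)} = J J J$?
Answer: $- \frac{\sqrt{126034}}{3} + 3 i \sqrt{23203} \approx -118.34 + 456.98 i$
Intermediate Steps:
$P{\left(J \right)} = J^{3}$ ($P{\left(J \right)} = J^{2} J = J^{3}$)
$s{\left(z,U \right)} = - \frac{\sqrt{U^{2} + z^{2}}}{6}$ ($s{\left(z,U \right)} = - \frac{\sqrt{z^{2} + U^{2}}}{6} = - \frac{\sqrt{U^{2} + z^{2}}}{6}$)
$s{\left(-150,-694 \right)} + \sqrt{\left(150 - 21\right) P{\left(3 \right)} - 212310} = - \frac{\sqrt{\left(-694\right)^{2} + \left(-150\right)^{2}}}{6} + \sqrt{\left(150 - 21\right) 3^{3} - 212310} = - \frac{\sqrt{481636 + 22500}}{6} + \sqrt{129 \cdot 27 - 212310} = - \frac{\sqrt{504136}}{6} + \sqrt{3483 - 212310} = - \frac{2 \sqrt{126034}}{6} + \sqrt{-208827} = - \frac{\sqrt{126034}}{3} + 3 i \sqrt{23203}$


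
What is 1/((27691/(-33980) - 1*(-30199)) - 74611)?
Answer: -33980/1509147451 ≈ -2.2516e-5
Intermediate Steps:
1/((27691/(-33980) - 1*(-30199)) - 74611) = 1/((27691*(-1/33980) + 30199) - 74611) = 1/((-27691/33980 + 30199) - 74611) = 1/(1026134329/33980 - 74611) = 1/(-1509147451/33980) = -33980/1509147451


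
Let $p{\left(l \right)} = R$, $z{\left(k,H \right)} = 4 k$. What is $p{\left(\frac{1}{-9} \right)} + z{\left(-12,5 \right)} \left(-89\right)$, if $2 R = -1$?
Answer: $\frac{8543}{2} \approx 4271.5$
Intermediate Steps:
$R = - \frac{1}{2}$ ($R = \frac{1}{2} \left(-1\right) = - \frac{1}{2} \approx -0.5$)
$p{\left(l \right)} = - \frac{1}{2}$
$p{\left(\frac{1}{-9} \right)} + z{\left(-12,5 \right)} \left(-89\right) = - \frac{1}{2} + 4 \left(-12\right) \left(-89\right) = - \frac{1}{2} - -4272 = - \frac{1}{2} + 4272 = \frac{8543}{2}$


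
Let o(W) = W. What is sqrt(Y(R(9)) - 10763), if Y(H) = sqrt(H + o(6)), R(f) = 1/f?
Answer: sqrt(-96867 + 3*sqrt(55))/3 ≈ 103.73*I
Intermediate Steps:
Y(H) = sqrt(6 + H) (Y(H) = sqrt(H + 6) = sqrt(6 + H))
sqrt(Y(R(9)) - 10763) = sqrt(sqrt(6 + 1/9) - 10763) = sqrt(sqrt(55/9) - 10763) = sqrt(sqrt(55)/3 - 10763) = sqrt(-10763 + sqrt(55)/3)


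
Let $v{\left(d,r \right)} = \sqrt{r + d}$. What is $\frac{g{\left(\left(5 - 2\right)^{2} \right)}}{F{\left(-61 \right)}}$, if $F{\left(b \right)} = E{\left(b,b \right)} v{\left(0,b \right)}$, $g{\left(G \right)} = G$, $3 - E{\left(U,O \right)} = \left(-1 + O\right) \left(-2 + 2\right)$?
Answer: $- \frac{3 i \sqrt{61}}{61} \approx - 0.38411 i$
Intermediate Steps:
$v{\left(d,r \right)} = \sqrt{d + r}$
$E{\left(U,O \right)} = 3$ ($E{\left(U,O \right)} = 3 - \left(-1 + O\right) \left(-2 + 2\right) = 3 - \left(-1 + O\right) 0 = 3 - 0 = 3 + 0 = 3$)
$F{\left(b \right)} = 3 \sqrt{b}$ ($F{\left(b \right)} = 3 \sqrt{0 + b} = 3 \sqrt{b}$)
$\frac{g{\left(\left(5 - 2\right)^{2} \right)}}{F{\left(-61 \right)}} = \frac{\left(5 - 2\right)^{2}}{3 \sqrt{-61}} = \frac{3^{2}}{3 i \sqrt{61}} = \frac{9}{3 i \sqrt{61}} = 9 \left(- \frac{i \sqrt{61}}{183}\right) = - \frac{3 i \sqrt{61}}{61}$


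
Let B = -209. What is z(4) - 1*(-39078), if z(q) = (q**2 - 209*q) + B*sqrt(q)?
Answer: 37840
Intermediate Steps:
z(q) = q**2 - 209*q - 209*sqrt(q) (z(q) = (q**2 - 209*q) - 209*sqrt(q) = q**2 - 209*q - 209*sqrt(q))
z(4) - 1*(-39078) = (4**2 - 209*4 - 209*sqrt(4)) - 1*(-39078) = (16 - 836 - 209*2) + 39078 = (16 - 836 - 418) + 39078 = -1238 + 39078 = 37840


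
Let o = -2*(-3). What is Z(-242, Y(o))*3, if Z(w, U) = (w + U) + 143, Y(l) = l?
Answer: -279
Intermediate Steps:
o = 6
Z(w, U) = 143 + U + w (Z(w, U) = (U + w) + 143 = 143 + U + w)
Z(-242, Y(o))*3 = (143 + 6 - 242)*3 = -93*3 = -279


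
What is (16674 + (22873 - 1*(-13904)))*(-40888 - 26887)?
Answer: -3622641525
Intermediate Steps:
(16674 + (22873 - 1*(-13904)))*(-40888 - 26887) = (16674 + (22873 + 13904))*(-67775) = (16674 + 36777)*(-67775) = 53451*(-67775) = -3622641525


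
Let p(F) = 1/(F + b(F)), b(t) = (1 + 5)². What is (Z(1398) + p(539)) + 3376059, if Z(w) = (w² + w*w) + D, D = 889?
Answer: 4189309701/575 ≈ 7.2858e+6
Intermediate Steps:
b(t) = 36 (b(t) = 6² = 36)
p(F) = 1/(36 + F) (p(F) = 1/(F + 36) = 1/(36 + F))
Z(w) = 889 + 2*w² (Z(w) = (w² + w*w) + 889 = (w² + w²) + 889 = 2*w² + 889 = 889 + 2*w²)
(Z(1398) + p(539)) + 3376059 = ((889 + 2*1398²) + 1/(36 + 539)) + 3376059 = ((889 + 2*1954404) + 1/575) + 3376059 = ((889 + 3908808) + 1/575) + 3376059 = (3909697 + 1/575) + 3376059 = 2248075776/575 + 3376059 = 4189309701/575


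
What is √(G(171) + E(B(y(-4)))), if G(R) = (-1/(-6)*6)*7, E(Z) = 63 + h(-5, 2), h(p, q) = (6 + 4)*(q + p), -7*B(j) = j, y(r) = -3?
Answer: 2*√10 ≈ 6.3246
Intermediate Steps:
B(j) = -j/7
h(p, q) = 10*p + 10*q (h(p, q) = 10*(p + q) = 10*p + 10*q)
E(Z) = 33 (E(Z) = 63 + (10*(-5) + 10*2) = 63 + (-50 + 20) = 63 - 30 = 33)
G(R) = 7 (G(R) = (-1*(-⅙)*6)*7 = ((⅙)*6)*7 = 1*7 = 7)
√(G(171) + E(B(y(-4)))) = √(7 + 33) = √40 = 2*√10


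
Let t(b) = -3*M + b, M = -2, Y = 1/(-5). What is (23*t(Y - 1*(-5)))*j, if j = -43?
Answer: -53406/5 ≈ -10681.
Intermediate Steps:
Y = -⅕ ≈ -0.20000
t(b) = 6 + b (t(b) = -3*(-2) + b = 6 + b)
(23*t(Y - 1*(-5)))*j = (23*(6 + (-⅕ - 1*(-5))))*(-43) = (23*(6 + (-⅕ + 5)))*(-43) = (23*(6 + 24/5))*(-43) = (23*(54/5))*(-43) = (1242/5)*(-43) = -53406/5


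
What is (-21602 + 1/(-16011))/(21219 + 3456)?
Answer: -345869623/395071425 ≈ -0.87546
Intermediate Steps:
(-21602 + 1/(-16011))/(21219 + 3456) = (-21602 - 1/16011)/24675 = -345869623/16011*1/24675 = -345869623/395071425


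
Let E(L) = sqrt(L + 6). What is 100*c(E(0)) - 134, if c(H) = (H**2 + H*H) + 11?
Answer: 2166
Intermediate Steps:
E(L) = sqrt(6 + L)
c(H) = 11 + 2*H**2 (c(H) = (H**2 + H**2) + 11 = 2*H**2 + 11 = 11 + 2*H**2)
100*c(E(0)) - 134 = 100*(11 + 2*(sqrt(6 + 0))**2) - 134 = 100*(11 + 2*(sqrt(6))**2) - 134 = 100*(11 + 2*6) - 134 = 100*(11 + 12) - 134 = 100*23 - 134 = 2300 - 134 = 2166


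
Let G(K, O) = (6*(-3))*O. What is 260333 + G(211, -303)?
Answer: 265787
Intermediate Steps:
G(K, O) = -18*O
260333 + G(211, -303) = 260333 - 18*(-303) = 260333 + 5454 = 265787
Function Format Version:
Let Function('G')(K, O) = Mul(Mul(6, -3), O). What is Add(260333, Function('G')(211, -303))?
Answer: 265787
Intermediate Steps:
Function('G')(K, O) = Mul(-18, O)
Add(260333, Function('G')(211, -303)) = Add(260333, Mul(-18, -303)) = Add(260333, 5454) = 265787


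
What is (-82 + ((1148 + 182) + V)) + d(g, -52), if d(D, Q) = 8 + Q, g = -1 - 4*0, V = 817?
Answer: 2021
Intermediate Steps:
g = -1 (g = -1 + 0 = -1)
(-82 + ((1148 + 182) + V)) + d(g, -52) = (-82 + ((1148 + 182) + 817)) + (8 - 52) = (-82 + (1330 + 817)) - 44 = (-82 + 2147) - 44 = 2065 - 44 = 2021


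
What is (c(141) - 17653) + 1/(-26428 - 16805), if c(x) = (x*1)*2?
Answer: -751000444/43233 ≈ -17371.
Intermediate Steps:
c(x) = 2*x (c(x) = x*2 = 2*x)
(c(141) - 17653) + 1/(-26428 - 16805) = (2*141 - 17653) + 1/(-26428 - 16805) = (282 - 17653) + 1/(-43233) = -17371 - 1/43233 = -751000444/43233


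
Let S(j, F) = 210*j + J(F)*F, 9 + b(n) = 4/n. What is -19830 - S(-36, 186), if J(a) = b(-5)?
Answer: -52236/5 ≈ -10447.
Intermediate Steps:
b(n) = -9 + 4/n
J(a) = -49/5 (J(a) = -9 + 4/(-5) = -9 + 4*(-⅕) = -9 - ⅘ = -49/5)
S(j, F) = 210*j - 49*F/5
-19830 - S(-36, 186) = -19830 - (210*(-36) - 49/5*186) = -19830 - (-7560 - 9114/5) = -19830 - 1*(-46914/5) = -19830 + 46914/5 = -52236/5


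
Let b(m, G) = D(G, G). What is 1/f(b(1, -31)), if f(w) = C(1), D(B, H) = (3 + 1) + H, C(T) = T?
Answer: 1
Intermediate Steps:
D(B, H) = 4 + H
b(m, G) = 4 + G
f(w) = 1
1/f(b(1, -31)) = 1/1 = 1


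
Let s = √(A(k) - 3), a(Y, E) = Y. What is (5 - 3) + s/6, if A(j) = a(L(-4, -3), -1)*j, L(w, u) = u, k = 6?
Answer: 2 + I*√21/6 ≈ 2.0 + 0.76376*I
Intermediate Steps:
A(j) = -3*j
s = I*√21 (s = √(-3*6 - 3) = √(-18 - 3) = √(-21) = I*√21 ≈ 4.5826*I)
(5 - 3) + s/6 = (5 - 3) + (I*√21)/6 = 2 + (I*√21)*(⅙) = 2 + I*√21/6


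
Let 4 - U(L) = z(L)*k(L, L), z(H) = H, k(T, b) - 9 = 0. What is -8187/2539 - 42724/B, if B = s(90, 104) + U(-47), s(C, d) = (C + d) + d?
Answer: -114411811/1840775 ≈ -62.154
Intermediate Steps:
k(T, b) = 9 (k(T, b) = 9 + 0 = 9)
U(L) = 4 - 9*L (U(L) = 4 - L*9 = 4 - 9*L)
s(C, d) = C + 2*d
B = 725 (B = (90 + 2*104) + (4 - 9*(-47)) = (90 + 208) + (4 + 423) = 298 + 427 = 725)
-8187/2539 - 42724/B = -8187/2539 - 42724/725 = -114411811/1840775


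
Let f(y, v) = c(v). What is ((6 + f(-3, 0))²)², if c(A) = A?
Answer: 1296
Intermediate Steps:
f(y, v) = v
((6 + f(-3, 0))²)² = ((6 + 0)²)² = (6²)² = 36² = 1296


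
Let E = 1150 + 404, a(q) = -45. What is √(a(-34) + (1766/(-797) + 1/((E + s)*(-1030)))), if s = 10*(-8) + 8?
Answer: I*√17470886894779022835/608294310 ≈ 6.8714*I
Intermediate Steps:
E = 1554
s = -72 (s = -80 + 8 = -72)
√(a(-34) + (1766/(-797) + 1/((E + s)*(-1030)))) = √(-45 + (1766/(-797) + 1/((1554 - 72)*(-1030)))) = √(-45 + (1766*(-1/797) - 1/1030/1482)) = √(-45 + (-1766/797 + (1/1482)*(-1/1030))) = √(-45 + (-1766/797 - 1/1526460)) = √(-45 - 2695729157/1216588620) = √(-57442217057/1216588620) = I*√17470886894779022835/608294310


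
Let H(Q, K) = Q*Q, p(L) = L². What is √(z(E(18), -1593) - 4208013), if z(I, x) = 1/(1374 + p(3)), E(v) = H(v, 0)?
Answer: I*√8048620175574/1383 ≈ 2051.3*I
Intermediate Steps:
H(Q, K) = Q²
E(v) = v²
z(I, x) = 1/1383 (z(I, x) = 1/(1374 + 3²) = 1/(1374 + 9) = 1/1383)
√(z(E(18), -1593) - 4208013) = √(1/1383 - 4208013) = √(-5819681978/1383) = I*√8048620175574/1383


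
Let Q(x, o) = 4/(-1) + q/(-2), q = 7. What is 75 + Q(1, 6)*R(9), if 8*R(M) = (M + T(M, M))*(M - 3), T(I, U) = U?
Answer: -105/4 ≈ -26.250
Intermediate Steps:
Q(x, o) = -15/2 (Q(x, o) = 4/(-1) + 7/(-2) = 4*(-1) + 7*(-½) = -4 - 7/2 = -15/2)
R(M) = M*(-3 + M)/4 (R(M) = ((M + M)*(M - 3))/8 = ((2*M)*(-3 + M))/8 = (2*M*(-3 + M))/8 = M*(-3 + M)/4)
75 + Q(1, 6)*R(9) = 75 - 15*9*(-3 + 9)/8 = 75 - 15*9*6/8 = 75 - 15/2*27/2 = 75 - 405/4 = -105/4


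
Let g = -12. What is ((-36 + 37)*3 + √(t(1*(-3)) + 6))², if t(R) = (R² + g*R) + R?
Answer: 57 + 24*√3 ≈ 98.569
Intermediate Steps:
t(R) = R² - 11*R (t(R) = (R² - 12*R) + R = R² - 11*R)
((-36 + 37)*3 + √(t(1*(-3)) + 6))² = ((-36 + 37)*3 + √((1*(-3))*(-11 + 1*(-3)) + 6))² = (1*3 + √(-3*(-11 - 3) + 6))² = (3 + √(-3*(-14) + 6))² = (3 + √(42 + 6))² = (3 + √48)² = (3 + 4*√3)²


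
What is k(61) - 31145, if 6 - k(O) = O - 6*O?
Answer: -30834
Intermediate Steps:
k(O) = 6 + 5*O (k(O) = 6 - (O - 6*O) = 6 - (-5)*O = 6 + 5*O)
k(61) - 31145 = (6 + 5*61) - 31145 = (6 + 305) - 31145 = 311 - 31145 = -30834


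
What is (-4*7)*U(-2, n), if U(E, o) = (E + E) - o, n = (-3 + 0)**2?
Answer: 364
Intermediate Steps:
n = 9 (n = (-3)**2 = 9)
U(E, o) = -o + 2*E (U(E, o) = 2*E - o = -o + 2*E)
(-4*7)*U(-2, n) = (-4*7)*(-1*9 + 2*(-2)) = -28*(-9 - 4) = -28*(-13) = 364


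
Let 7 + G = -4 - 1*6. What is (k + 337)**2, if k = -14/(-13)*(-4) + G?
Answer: 16842816/169 ≈ 99662.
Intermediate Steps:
G = -17 (G = -7 + (-4 - 1*6) = -7 + (-4 - 6) = -7 - 10 = -17)
k = -277/13 (k = -14/(-13)*(-4) - 17 = -14*(-1/13)*(-4) - 17 = (14/13)*(-4) - 17 = -56/13 - 17 = -277/13 ≈ -21.308)
(k + 337)**2 = (-277/13 + 337)**2 = (4104/13)**2 = 16842816/169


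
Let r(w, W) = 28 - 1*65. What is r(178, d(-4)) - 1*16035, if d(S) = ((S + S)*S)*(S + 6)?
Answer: -16072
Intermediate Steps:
d(S) = 2*S²*(6 + S) (d(S) = ((2*S)*S)*(6 + S) = (2*S²)*(6 + S) = 2*S²*(6 + S))
r(w, W) = -37 (r(w, W) = 28 - 65 = -37)
r(178, d(-4)) - 1*16035 = -37 - 1*16035 = -37 - 16035 = -16072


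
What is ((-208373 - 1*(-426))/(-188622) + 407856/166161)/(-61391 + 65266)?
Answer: 37161098633/40482926016750 ≈ 0.00091795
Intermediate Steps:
((-208373 - 1*(-426))/(-188622) + 407856/166161)/(-61391 + 65266) = ((-208373 + 426)*(-1/188622) + 407856*(1/166161))/3875 = (-207947*(-1/188622) + 135952/55387)*(1/3875) = (207947/188622 + 135952/55387)*(1/3875) = (37161098633/10447206714)*(1/3875) = 37161098633/40482926016750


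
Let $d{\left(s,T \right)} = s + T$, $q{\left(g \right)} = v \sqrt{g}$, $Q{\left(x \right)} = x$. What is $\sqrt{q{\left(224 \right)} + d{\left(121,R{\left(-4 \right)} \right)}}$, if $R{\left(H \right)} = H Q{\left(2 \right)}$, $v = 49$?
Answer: $\sqrt{113 + 196 \sqrt{14}} \approx 29.092$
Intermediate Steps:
$q{\left(g \right)} = 49 \sqrt{g}$
$R{\left(H \right)} = 2 H$ ($R{\left(H \right)} = H 2 = 2 H$)
$d{\left(s,T \right)} = T + s$
$\sqrt{q{\left(224 \right)} + d{\left(121,R{\left(-4 \right)} \right)}} = \sqrt{49 \sqrt{224} + \left(2 \left(-4\right) + 121\right)} = \sqrt{49 \cdot 4 \sqrt{14} + \left(-8 + 121\right)} = \sqrt{196 \sqrt{14} + 113} = \sqrt{113 + 196 \sqrt{14}}$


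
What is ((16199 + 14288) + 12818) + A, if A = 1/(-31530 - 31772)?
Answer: 2741293109/63302 ≈ 43305.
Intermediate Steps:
A = -1/63302 (A = 1/(-63302) = -1/63302 ≈ -1.5797e-5)
((16199 + 14288) + 12818) + A = ((16199 + 14288) + 12818) - 1/63302 = (30487 + 12818) - 1/63302 = 43305 - 1/63302 = 2741293109/63302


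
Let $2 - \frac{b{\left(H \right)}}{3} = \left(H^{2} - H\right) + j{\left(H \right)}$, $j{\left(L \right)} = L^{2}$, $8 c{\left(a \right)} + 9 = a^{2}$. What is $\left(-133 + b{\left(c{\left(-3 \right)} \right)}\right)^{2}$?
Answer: $16129$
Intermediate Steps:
$c{\left(a \right)} = - \frac{9}{8} + \frac{a^{2}}{8}$
$b{\left(H \right)} = 6 - 6 H^{2} + 3 H$ ($b{\left(H \right)} = 6 - 3 \left(\left(H^{2} - H\right) + H^{2}\right) = 6 - 3 \left(- H + 2 H^{2}\right) = 6 - \left(- 3 H + 6 H^{2}\right) = 6 - 6 H^{2} + 3 H$)
$\left(-133 + b{\left(c{\left(-3 \right)} \right)}\right)^{2} = \left(-133 + \left(6 - 6 \left(- \frac{9}{8} + \frac{\left(-3\right)^{2}}{8}\right)^{2} + 3 \left(- \frac{9}{8} + \frac{\left(-3\right)^{2}}{8}\right)\right)\right)^{2} = \left(-133 + \left(6 - 6 \left(- \frac{9}{8} + \frac{1}{8} \cdot 9\right)^{2} + 3 \left(- \frac{9}{8} + \frac{1}{8} \cdot 9\right)\right)\right)^{2} = \left(-133 + \left(6 - 6 \left(- \frac{9}{8} + \frac{9}{8}\right)^{2} + 3 \left(- \frac{9}{8} + \frac{9}{8}\right)\right)\right)^{2} = \left(-133 + \left(6 - 6 \cdot 0^{2} + 3 \cdot 0\right)\right)^{2} = \left(-133 + \left(6 - 0 + 0\right)\right)^{2} = \left(-133 + \left(6 + 0 + 0\right)\right)^{2} = \left(-133 + 6\right)^{2} = \left(-127\right)^{2} = 16129$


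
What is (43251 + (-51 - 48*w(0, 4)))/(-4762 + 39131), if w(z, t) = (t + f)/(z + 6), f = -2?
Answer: 43184/34369 ≈ 1.2565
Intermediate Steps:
w(z, t) = (-2 + t)/(6 + z) (w(z, t) = (t - 2)/(z + 6) = (-2 + t)/(6 + z))
(43251 + (-51 - 48*w(0, 4)))/(-4762 + 39131) = (43251 + (-51 - 48*(-2 + 4)/(6 + 0)))/(-4762 + 39131) = (43251 + (-51 - 48*2/6))/34369 = (43251 + (-51 - 8*2))*(1/34369) = (43251 + (-51 - 48*⅓))*(1/34369) = (43251 + (-51 - 16))*(1/34369) = (43251 - 67)*(1/34369) = 43184*(1/34369) = 43184/34369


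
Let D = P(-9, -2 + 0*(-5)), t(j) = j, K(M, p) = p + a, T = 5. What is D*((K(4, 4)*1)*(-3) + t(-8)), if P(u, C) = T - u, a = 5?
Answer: -490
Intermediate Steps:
K(M, p) = 5 + p (K(M, p) = p + 5 = 5 + p)
P(u, C) = 5 - u
D = 14 (D = 5 - 1*(-9) = 5 + 9 = 14)
D*((K(4, 4)*1)*(-3) + t(-8)) = 14*(((5 + 4)*1)*(-3) - 8) = 14*((9*1)*(-3) - 8) = 14*(9*(-3) - 8) = 14*(-27 - 8) = 14*(-35) = -490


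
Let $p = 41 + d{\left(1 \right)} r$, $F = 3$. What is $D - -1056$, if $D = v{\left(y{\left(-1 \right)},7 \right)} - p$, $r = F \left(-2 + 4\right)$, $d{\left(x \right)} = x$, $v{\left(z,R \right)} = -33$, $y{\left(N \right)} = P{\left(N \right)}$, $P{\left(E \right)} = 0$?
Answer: $976$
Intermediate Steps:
$y{\left(N \right)} = 0$
$r = 6$ ($r = 3 \left(-2 + 4\right) = 3 \cdot 2 = 6$)
$p = 47$ ($p = 41 + 1 \cdot 6 = 41 + 6 = 47$)
$D = -80$ ($D = -33 - 47 = -80$)
$D - -1056 = -80 - -1056 = -80 + 1056 = 976$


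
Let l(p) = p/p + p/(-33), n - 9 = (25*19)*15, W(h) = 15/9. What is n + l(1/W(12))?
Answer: 392424/55 ≈ 7135.0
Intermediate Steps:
W(h) = 5/3 (W(h) = 15*(1/9) = 5/3)
n = 7134 (n = 9 + (25*19)*15 = 9 + 475*15 = 9 + 7125 = 7134)
l(p) = 1 - p/33 (l(p) = 1 + p*(-1/33) = 1 - p/33)
n + l(1/W(12)) = 7134 + (1 - 1/(33*5/3)) = 7134 + (1 - 1/33*3/5) = 7134 + (1 - 1/55) = 7134 + 54/55 = 392424/55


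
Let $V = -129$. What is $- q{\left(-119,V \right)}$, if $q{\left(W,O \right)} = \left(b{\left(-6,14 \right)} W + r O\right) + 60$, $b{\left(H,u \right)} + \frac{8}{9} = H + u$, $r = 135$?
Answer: $\frac{163811}{9} \approx 18201.0$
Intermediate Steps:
$b{\left(H,u \right)} = - \frac{8}{9} + H + u$ ($b{\left(H,u \right)} = - \frac{8}{9} + \left(H + u\right) = - \frac{8}{9} + H + u$)
$q{\left(W,O \right)} = 60 + 135 O + \frac{64 W}{9}$ ($q{\left(W,O \right)} = \left(\left(- \frac{8}{9} - 6 + 14\right) W + 135 O\right) + 60 = \left(\frac{64 W}{9} + 135 O\right) + 60 = \left(135 O + \frac{64 W}{9}\right) + 60 = 60 + 135 O + \frac{64 W}{9}$)
$- q{\left(-119,V \right)} = - (60 + 135 \left(-129\right) + \frac{64}{9} \left(-119\right)) = - (60 - 17415 - \frac{7616}{9}) = \left(-1\right) \left(- \frac{163811}{9}\right) = \frac{163811}{9}$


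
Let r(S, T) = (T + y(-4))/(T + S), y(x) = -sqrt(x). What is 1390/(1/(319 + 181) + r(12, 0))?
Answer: 6255000/62509 + 521250000*I/62509 ≈ 100.07 + 8338.8*I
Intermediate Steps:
r(S, T) = (T - 2*I)/(S + T) (r(S, T) = (T - sqrt(-4))/(T + S) = (T - 2*I)/(S + T))
1390/(1/(319 + 181) + r(12, 0)) = 1390/(1/(319 + 181) + (0 - 2*I)/(12 + 0)) = 1390/(1/500 + (-2*I)/12) = 1390/(1/500 - I/6) = 1390*(2250000*(1/500 + I/6)/62509) = 3127500000*(1/500 + I/6)/62509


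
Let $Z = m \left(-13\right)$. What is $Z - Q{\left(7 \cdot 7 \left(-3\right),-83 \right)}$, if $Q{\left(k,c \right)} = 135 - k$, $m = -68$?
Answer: $602$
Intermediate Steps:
$Z = 884$ ($Z = \left(-68\right) \left(-13\right) = 884$)
$Z - Q{\left(7 \cdot 7 \left(-3\right),-83 \right)} = 884 - \left(135 - 7 \cdot 7 \left(-3\right)\right) = 884 - \left(135 - 49 \left(-3\right)\right) = 884 - \left(135 - -147\right) = 884 - \left(135 + 147\right) = 884 - 282 = 602$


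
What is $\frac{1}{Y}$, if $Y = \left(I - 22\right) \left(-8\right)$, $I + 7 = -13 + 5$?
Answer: $\frac{1}{296} \approx 0.0033784$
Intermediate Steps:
$I = -15$ ($I = -7 + \left(-13 + 5\right) = -7 - 8 = -15$)
$Y = 296$ ($Y = \left(-15 - 22\right) \left(-8\right) = \left(-37\right) \left(-8\right) = 296$)
$\frac{1}{Y} = \frac{1}{296}$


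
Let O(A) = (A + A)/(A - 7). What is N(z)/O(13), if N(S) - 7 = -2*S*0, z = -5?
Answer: 21/13 ≈ 1.6154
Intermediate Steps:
O(A) = 2*A/(-7 + A) (O(A) = (2*A)/(-7 + A) = 2*A/(-7 + A))
N(S) = 7 (N(S) = 7 - 2*S*0 = 7 + 0 = 7)
N(z)/O(13) = 7/((2*13/(-7 + 13))) = 7/((2*13/6)) = 7/((2*13*(⅙))) = 7/(13/3) = 7*(3/13) = 21/13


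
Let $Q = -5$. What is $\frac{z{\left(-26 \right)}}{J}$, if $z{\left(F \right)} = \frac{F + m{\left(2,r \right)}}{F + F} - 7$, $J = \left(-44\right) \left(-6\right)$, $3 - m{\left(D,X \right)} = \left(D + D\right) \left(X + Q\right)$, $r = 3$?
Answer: $- \frac{349}{13728} \approx -0.025422$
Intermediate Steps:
$m{\left(D,X \right)} = 3 - 2 D \left(-5 + X\right)$ ($m{\left(D,X \right)} = 3 - \left(D + D\right) \left(X - 5\right) = 3 - 2 D \left(-5 + X\right)$)
$J = 264$
$z{\left(F \right)} = -7 + \frac{11 + F}{2 F}$ ($z{\left(F \right)} = \frac{F + \left(3 + 10 \cdot 2 - 4 \cdot 3\right)}{F + F} - 7 = \frac{F + \left(3 + 20 - 12\right)}{2 F} - 7 = \left(F + 11\right) \frac{1}{2 F} - 7 = \left(11 + F\right) \frac{1}{2 F} - 7 = \frac{11 + F}{2 F} - 7 = -7 + \frac{11 + F}{2 F}$)
$\frac{z{\left(-26 \right)}}{J} = \frac{\frac{1}{2} \frac{1}{-26} \left(11 - -338\right)}{264} = \frac{1}{2} \left(- \frac{1}{26}\right) \left(11 + 338\right) \frac{1}{264} = \frac{1}{2} \left(- \frac{1}{26}\right) 349 \cdot \frac{1}{264} = \left(- \frac{349}{52}\right) \frac{1}{264} = - \frac{349}{13728}$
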